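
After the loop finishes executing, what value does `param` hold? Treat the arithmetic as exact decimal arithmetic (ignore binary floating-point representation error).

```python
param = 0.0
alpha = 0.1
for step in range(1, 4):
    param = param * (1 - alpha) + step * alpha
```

Let's trace through this code step by step.

Initialize: param = 0.0
Initialize: alpha = 0.1
Entering loop: for step in range(1, 4):
After iteration 1: step = 1, param = 0.1
After iteration 2: step = 2, param = 0.29
After iteration 3: step = 3, param = 0.561
Loop ends.

Final answer: 0.561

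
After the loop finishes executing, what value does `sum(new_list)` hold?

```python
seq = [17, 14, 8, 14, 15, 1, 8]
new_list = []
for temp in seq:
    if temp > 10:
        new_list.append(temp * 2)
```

Let's trace through this code step by step.

Initialize: seq = [17, 14, 8, 14, 15, 1, 8]
Initialize: new_list = []
Entering loop: for temp in seq:
After iteration 1: temp = 17, new_list = [34]
After iteration 2: temp = 14, new_list = [34, 28]
After iteration 3: temp = 8, new_list = [34, 28]
After iteration 4: temp = 14, new_list = [34, 28, 28]
After iteration 5: temp = 15, new_list = [34, 28, 28, 30]
After iteration 6: temp = 1, new_list = [34, 28, 28, 30]
After iteration 7: temp = 8, new_list = [34, 28, 28, 30]
Loop ends.
sum(new_list) = 120

Final answer: 120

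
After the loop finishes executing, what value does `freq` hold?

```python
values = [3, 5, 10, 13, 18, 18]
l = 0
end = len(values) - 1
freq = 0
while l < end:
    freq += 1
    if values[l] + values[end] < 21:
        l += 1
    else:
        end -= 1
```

Let's trace through this code step by step.

Initialize: values = [3, 5, 10, 13, 18, 18]
Initialize: l = 0
Initialize: end = 5
Initialize: freq = 0
Entering loop: while l < end:
After iteration 1: l = 0, end = 4, freq = 1
After iteration 2: l = 0, end = 3, freq = 2
After iteration 3: l = 1, end = 3, freq = 3
After iteration 4: l = 2, end = 3, freq = 4
After iteration 5: l = 2, end = 2, freq = 5
Loop ends.

Final answer: 5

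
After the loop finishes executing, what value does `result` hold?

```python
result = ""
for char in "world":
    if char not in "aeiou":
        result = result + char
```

Let's trace through this code step by step.

Initialize: result = ''
Entering loop: for char in "world":
After iteration 1: char = 'w', result = 'w'
After iteration 2: char = 'o', result = 'w'
After iteration 3: char = 'r', result = 'wr'
After iteration 4: char = 'l', result = 'wrl'
After iteration 5: char = 'd', result = 'wrld'
Loop ends.

Final answer: 'wrld'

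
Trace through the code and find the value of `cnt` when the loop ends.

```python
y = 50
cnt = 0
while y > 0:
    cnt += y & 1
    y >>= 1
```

Let's trace through this code step by step.

Initialize: y = 50
Initialize: cnt = 0
Entering loop: while y > 0:
After iteration 1: y = 25, cnt = 0
After iteration 2: y = 12, cnt = 1
After iteration 3: y = 6, cnt = 1
After iteration 4: y = 3, cnt = 1
After iteration 5: y = 1, cnt = 2
After iteration 6: y = 0, cnt = 3
Loop ends.

Final answer: 3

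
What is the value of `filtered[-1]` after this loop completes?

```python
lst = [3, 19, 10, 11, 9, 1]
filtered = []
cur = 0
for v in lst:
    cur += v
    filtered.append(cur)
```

Let's trace through this code step by step.

Initialize: lst = [3, 19, 10, 11, 9, 1]
Initialize: filtered = []
Initialize: cur = 0
Entering loop: for v in lst:
After iteration 1: v = 3, filtered = [3], cur = 3
After iteration 2: v = 19, filtered = [3, 22], cur = 22
After iteration 3: v = 10, filtered = [3, 22, 32], cur = 32
After iteration 4: v = 11, filtered = [3, 22, 32, 43], cur = 43
After iteration 5: v = 9, filtered = [3, 22, 32, 43, 52], cur = 52
After iteration 6: v = 1, filtered = [3, 22, 32, 43, 52, 53], cur = 53
Loop ends.
filtered[-1] = 53

Final answer: 53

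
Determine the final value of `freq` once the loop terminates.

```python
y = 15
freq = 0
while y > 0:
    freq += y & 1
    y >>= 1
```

Let's trace through this code step by step.

Initialize: y = 15
Initialize: freq = 0
Entering loop: while y > 0:
After iteration 1: y = 7, freq = 1
After iteration 2: y = 3, freq = 2
After iteration 3: y = 1, freq = 3
After iteration 4: y = 0, freq = 4
Loop ends.

Final answer: 4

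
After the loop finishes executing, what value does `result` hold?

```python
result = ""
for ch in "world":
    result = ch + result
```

Let's trace through this code step by step.

Initialize: result = ''
Entering loop: for ch in "world":
After iteration 1: ch = 'w', result = 'w'
After iteration 2: ch = 'o', result = 'ow'
After iteration 3: ch = 'r', result = 'row'
After iteration 4: ch = 'l', result = 'lrow'
After iteration 5: ch = 'd', result = 'dlrow'
Loop ends.

Final answer: 'dlrow'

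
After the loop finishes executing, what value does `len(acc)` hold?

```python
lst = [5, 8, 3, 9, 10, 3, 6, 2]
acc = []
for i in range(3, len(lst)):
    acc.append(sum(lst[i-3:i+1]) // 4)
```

Let's trace through this code step by step.

Initialize: lst = [5, 8, 3, 9, 10, 3, 6, 2]
Initialize: acc = []
Entering loop: for i in range(3, len(lst)):
After iteration 1: i = 3, acc = [6]
After iteration 2: i = 4, acc = [6, 7]
After iteration 3: i = 5, acc = [6, 7, 6]
After iteration 4: i = 6, acc = [6, 7, 6, 7]
After iteration 5: i = 7, acc = [6, 7, 6, 7, 5]
Loop ends.
len(acc) = 5

Final answer: 5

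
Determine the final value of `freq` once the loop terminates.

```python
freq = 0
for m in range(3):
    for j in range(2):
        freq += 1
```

Let's trace through this code step by step.

Initialize: freq = 0
Entering loop: for m in range(3):
After iteration 1: m = 0, freq = 2
After iteration 2: m = 1, freq = 4
After iteration 3: m = 2, freq = 6
Loop ends.

Final answer: 6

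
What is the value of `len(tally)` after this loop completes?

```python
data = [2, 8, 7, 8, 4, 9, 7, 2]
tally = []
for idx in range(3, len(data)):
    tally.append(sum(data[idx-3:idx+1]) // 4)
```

Let's trace through this code step by step.

Initialize: data = [2, 8, 7, 8, 4, 9, 7, 2]
Initialize: tally = []
Entering loop: for idx in range(3, len(data)):
After iteration 1: idx = 3, tally = [6]
After iteration 2: idx = 4, tally = [6, 6]
After iteration 3: idx = 5, tally = [6, 6, 7]
After iteration 4: idx = 6, tally = [6, 6, 7, 7]
After iteration 5: idx = 7, tally = [6, 6, 7, 7, 5]
Loop ends.
len(tally) = 5

Final answer: 5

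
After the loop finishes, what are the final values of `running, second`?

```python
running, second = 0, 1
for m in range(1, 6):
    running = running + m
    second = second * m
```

Let's trace through this code step by step.

Initialize: running = 0
Initialize: second = 1
Entering loop: for m in range(1, 6):
After iteration 1: m = 1, running = 1, second = 1
After iteration 2: m = 2, running = 3, second = 2
After iteration 3: m = 3, running = 6, second = 6
After iteration 4: m = 4, running = 10, second = 24
After iteration 5: m = 5, running = 15, second = 120
Loop ends.

Final answer: 15, 120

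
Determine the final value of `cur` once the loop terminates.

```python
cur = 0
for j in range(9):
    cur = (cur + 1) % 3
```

Let's trace through this code step by step.

Initialize: cur = 0
Entering loop: for j in range(9):
After iteration 1: j = 0, cur = 1
After iteration 2: j = 1, cur = 2
After iteration 3: j = 2, cur = 0
After iteration 4: j = 3, cur = 1
After iteration 5: j = 4, cur = 2
After iteration 6: j = 5, cur = 0
After iteration 7: j = 6, cur = 1
After iteration 8: j = 7, cur = 2
After iteration 9: j = 8, cur = 0
Loop ends.

Final answer: 0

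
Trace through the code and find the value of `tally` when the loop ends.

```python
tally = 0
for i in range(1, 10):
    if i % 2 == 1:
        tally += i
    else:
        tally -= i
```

Let's trace through this code step by step.

Initialize: tally = 0
Entering loop: for i in range(1, 10):
After iteration 1: i = 1, tally = 1
After iteration 2: i = 2, tally = -1
After iteration 3: i = 3, tally = 2
After iteration 4: i = 4, tally = -2
After iteration 5: i = 5, tally = 3
After iteration 6: i = 6, tally = -3
After iteration 7: i = 7, tally = 4
After iteration 8: i = 8, tally = -4
After iteration 9: i = 9, tally = 5
Loop ends.

Final answer: 5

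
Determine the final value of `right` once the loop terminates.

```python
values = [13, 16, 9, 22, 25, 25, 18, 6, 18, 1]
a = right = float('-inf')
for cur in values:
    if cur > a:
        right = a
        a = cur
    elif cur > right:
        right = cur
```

Let's trace through this code step by step.

Initialize: values = [13, 16, 9, 22, 25, 25, 18, 6, 18, 1]
Initialize: a = -inf
Initialize: right = -inf
Entering loop: for cur in values:
After iteration 1: cur = 13, a = 13, right = -inf
After iteration 2: cur = 16, a = 16, right = 13
After iteration 3: cur = 9, a = 16, right = 13
After iteration 4: cur = 22, a = 22, right = 16
After iteration 5: cur = 25, a = 25, right = 22
After iteration 6: cur = 25, a = 25, right = 25
After iteration 7: cur = 18, a = 25, right = 25
After iteration 8: cur = 6, a = 25, right = 25
After iteration 9: cur = 18, a = 25, right = 25
After iteration 10: cur = 1, a = 25, right = 25
Loop ends.

Final answer: 25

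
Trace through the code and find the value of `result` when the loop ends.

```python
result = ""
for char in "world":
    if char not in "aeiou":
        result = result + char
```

Let's trace through this code step by step.

Initialize: result = ''
Entering loop: for char in "world":
After iteration 1: char = 'w', result = 'w'
After iteration 2: char = 'o', result = 'w'
After iteration 3: char = 'r', result = 'wr'
After iteration 4: char = 'l', result = 'wrl'
After iteration 5: char = 'd', result = 'wrld'
Loop ends.

Final answer: 'wrld'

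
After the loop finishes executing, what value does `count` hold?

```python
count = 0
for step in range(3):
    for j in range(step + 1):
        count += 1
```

Let's trace through this code step by step.

Initialize: count = 0
Entering loop: for step in range(3):
After iteration 1: step = 0, count = 1, j = 0
After iteration 2: step = 1, count = 3, j = 1
After iteration 3: step = 2, count = 6, j = 2
Loop ends.

Final answer: 6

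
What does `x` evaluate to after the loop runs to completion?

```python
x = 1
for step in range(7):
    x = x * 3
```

Let's trace through this code step by step.

Initialize: x = 1
Entering loop: for step in range(7):
After iteration 1: step = 0, x = 3
After iteration 2: step = 1, x = 9
After iteration 3: step = 2, x = 27
After iteration 4: step = 3, x = 81
After iteration 5: step = 4, x = 243
After iteration 6: step = 5, x = 729
After iteration 7: step = 6, x = 2187
Loop ends.

Final answer: 2187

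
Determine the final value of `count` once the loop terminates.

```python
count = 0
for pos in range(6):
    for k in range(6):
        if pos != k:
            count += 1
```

Let's trace through this code step by step.

Initialize: count = 0
Entering loop: for pos in range(6):
After iteration 1: pos = 0, count = 5
After iteration 2: pos = 1, count = 10
After iteration 3: pos = 2, count = 15
After iteration 4: pos = 3, count = 20
After iteration 5: pos = 4, count = 25
After iteration 6: pos = 5, count = 30
Loop ends.

Final answer: 30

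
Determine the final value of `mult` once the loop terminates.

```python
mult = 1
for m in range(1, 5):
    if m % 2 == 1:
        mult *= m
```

Let's trace through this code step by step.

Initialize: mult = 1
Entering loop: for m in range(1, 5):
After iteration 1: m = 1, mult = 1
After iteration 2: m = 2, mult = 1
After iteration 3: m = 3, mult = 3
After iteration 4: m = 4, mult = 3
Loop ends.

Final answer: 3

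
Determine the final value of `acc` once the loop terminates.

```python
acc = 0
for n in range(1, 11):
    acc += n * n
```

Let's trace through this code step by step.

Initialize: acc = 0
Entering loop: for n in range(1, 11):
After iteration 1: n = 1, acc = 1
After iteration 2: n = 2, acc = 5
After iteration 3: n = 3, acc = 14
After iteration 4: n = 4, acc = 30
After iteration 5: n = 5, acc = 55
After iteration 6: n = 6, acc = 91
After iteration 7: n = 7, acc = 140
After iteration 8: n = 8, acc = 204
After iteration 9: n = 9, acc = 285
After iteration 10: n = 10, acc = 385
Loop ends.

Final answer: 385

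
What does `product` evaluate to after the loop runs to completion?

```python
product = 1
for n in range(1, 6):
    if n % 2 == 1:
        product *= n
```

Let's trace through this code step by step.

Initialize: product = 1
Entering loop: for n in range(1, 6):
After iteration 1: n = 1, product = 1
After iteration 2: n = 2, product = 1
After iteration 3: n = 3, product = 3
After iteration 4: n = 4, product = 3
After iteration 5: n = 5, product = 15
Loop ends.

Final answer: 15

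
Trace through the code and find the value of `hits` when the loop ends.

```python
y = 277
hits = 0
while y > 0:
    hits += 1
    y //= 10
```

Let's trace through this code step by step.

Initialize: y = 277
Initialize: hits = 0
Entering loop: while y > 0:
After iteration 1: y = 27, hits = 1
After iteration 2: y = 2, hits = 2
After iteration 3: y = 0, hits = 3
Loop ends.

Final answer: 3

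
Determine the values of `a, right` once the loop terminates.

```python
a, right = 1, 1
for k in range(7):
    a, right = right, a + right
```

Let's trace through this code step by step.

Initialize: a = 1
Initialize: right = 1
Entering loop: for k in range(7):
After iteration 1: k = 0, a = 1, right = 2
After iteration 2: k = 1, a = 2, right = 3
After iteration 3: k = 2, a = 3, right = 5
After iteration 4: k = 3, a = 5, right = 8
After iteration 5: k = 4, a = 8, right = 13
After iteration 6: k = 5, a = 13, right = 21
After iteration 7: k = 6, a = 21, right = 34
Loop ends.

Final answer: 21, 34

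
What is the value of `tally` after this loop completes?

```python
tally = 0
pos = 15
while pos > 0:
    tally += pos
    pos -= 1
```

Let's trace through this code step by step.

Initialize: tally = 0
Initialize: pos = 15
Entering loop: while pos > 0:
After iteration 1: tally = 15, pos = 14
After iteration 2: tally = 29, pos = 13
After iteration 3: tally = 42, pos = 12
After iteration 4: tally = 54, pos = 11
After iteration 5: tally = 65, pos = 10
After iteration 6: tally = 75, pos = 9
After iteration 7: tally = 84, pos = 8
After iteration 8: tally = 92, pos = 7
After iteration 9: tally = 99, pos = 6
After iteration 10: tally = 105, pos = 5
After iteration 11: tally = 110, pos = 4
After iteration 12: tally = 114, pos = 3
After iteration 13: tally = 117, pos = 2
After iteration 14: tally = 119, pos = 1
After iteration 15: tally = 120, pos = 0
Loop ends.

Final answer: 120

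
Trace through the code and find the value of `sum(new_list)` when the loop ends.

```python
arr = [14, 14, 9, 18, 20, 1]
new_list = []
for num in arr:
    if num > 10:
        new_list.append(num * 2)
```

Let's trace through this code step by step.

Initialize: arr = [14, 14, 9, 18, 20, 1]
Initialize: new_list = []
Entering loop: for num in arr:
After iteration 1: num = 14, new_list = [28]
After iteration 2: num = 14, new_list = [28, 28]
After iteration 3: num = 9, new_list = [28, 28]
After iteration 4: num = 18, new_list = [28, 28, 36]
After iteration 5: num = 20, new_list = [28, 28, 36, 40]
After iteration 6: num = 1, new_list = [28, 28, 36, 40]
Loop ends.
sum(new_list) = 132

Final answer: 132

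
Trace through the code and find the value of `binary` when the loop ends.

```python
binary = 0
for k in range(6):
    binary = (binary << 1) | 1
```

Let's trace through this code step by step.

Initialize: binary = 0
Entering loop: for k in range(6):
After iteration 1: k = 0, binary = 1
After iteration 2: k = 1, binary = 3
After iteration 3: k = 2, binary = 7
After iteration 4: k = 3, binary = 15
After iteration 5: k = 4, binary = 31
After iteration 6: k = 5, binary = 63
Loop ends.

Final answer: 63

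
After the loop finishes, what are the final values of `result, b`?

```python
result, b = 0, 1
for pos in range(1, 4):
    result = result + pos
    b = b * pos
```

Let's trace through this code step by step.

Initialize: result = 0
Initialize: b = 1
Entering loop: for pos in range(1, 4):
After iteration 1: pos = 1, result = 1, b = 1
After iteration 2: pos = 2, result = 3, b = 2
After iteration 3: pos = 3, result = 6, b = 6
Loop ends.

Final answer: 6, 6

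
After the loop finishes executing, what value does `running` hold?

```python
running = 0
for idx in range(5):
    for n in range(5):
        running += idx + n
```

Let's trace through this code step by step.

Initialize: running = 0
Entering loop: for idx in range(5):
After iteration 1: idx = 0, running = 10
After iteration 2: idx = 1, running = 25
After iteration 3: idx = 2, running = 45
After iteration 4: idx = 3, running = 70
After iteration 5: idx = 4, running = 100
Loop ends.

Final answer: 100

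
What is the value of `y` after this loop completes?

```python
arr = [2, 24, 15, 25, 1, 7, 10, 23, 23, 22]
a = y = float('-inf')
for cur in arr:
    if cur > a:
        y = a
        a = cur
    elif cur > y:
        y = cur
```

Let's trace through this code step by step.

Initialize: arr = [2, 24, 15, 25, 1, 7, 10, 23, 23, 22]
Initialize: a = -inf
Initialize: y = -inf
Entering loop: for cur in arr:
After iteration 1: cur = 2, a = 2, y = -inf
After iteration 2: cur = 24, a = 24, y = 2
After iteration 3: cur = 15, a = 24, y = 15
After iteration 4: cur = 25, a = 25, y = 24
After iteration 5: cur = 1, a = 25, y = 24
After iteration 6: cur = 7, a = 25, y = 24
After iteration 7: cur = 10, a = 25, y = 24
After iteration 8: cur = 23, a = 25, y = 24
After iteration 9: cur = 23, a = 25, y = 24
After iteration 10: cur = 22, a = 25, y = 24
Loop ends.

Final answer: 24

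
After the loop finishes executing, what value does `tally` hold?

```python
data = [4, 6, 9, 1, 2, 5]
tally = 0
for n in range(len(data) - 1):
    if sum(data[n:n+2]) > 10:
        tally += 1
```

Let's trace through this code step by step.

Initialize: data = [4, 6, 9, 1, 2, 5]
Initialize: tally = 0
Entering loop: for n in range(len(data) - 1):
After iteration 1: n = 0, tally = 0
After iteration 2: n = 1, tally = 1
After iteration 3: n = 2, tally = 1
After iteration 4: n = 3, tally = 1
After iteration 5: n = 4, tally = 1
Loop ends.

Final answer: 1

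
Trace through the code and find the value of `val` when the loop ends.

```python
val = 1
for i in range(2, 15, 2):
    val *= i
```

Let's trace through this code step by step.

Initialize: val = 1
Entering loop: for i in range(2, 15, 2):
After iteration 1: i = 2, val = 2
After iteration 2: i = 4, val = 8
After iteration 3: i = 6, val = 48
After iteration 4: i = 8, val = 384
After iteration 5: i = 10, val = 3840
After iteration 6: i = 12, val = 46080
After iteration 7: i = 14, val = 645120
Loop ends.

Final answer: 645120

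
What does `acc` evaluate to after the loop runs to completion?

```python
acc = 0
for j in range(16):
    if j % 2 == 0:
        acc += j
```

Let's trace through this code step by step.

Initialize: acc = 0
Entering loop: for j in range(16):
After iteration 1: j = 0, acc = 0
After iteration 2: j = 1, acc = 0
After iteration 3: j = 2, acc = 2
After iteration 4: j = 3, acc = 2
After iteration 5: j = 4, acc = 6
After iteration 6: j = 5, acc = 6
After iteration 7: j = 6, acc = 12
After iteration 8: j = 7, acc = 12
After iteration 9: j = 8, acc = 20
After iteration 10: j = 9, acc = 20
After iteration 11: j = 10, acc = 30
After iteration 12: j = 11, acc = 30
After iteration 13: j = 12, acc = 42
After iteration 14: j = 13, acc = 42
After iteration 15: j = 14, acc = 56
After iteration 16: j = 15, acc = 56
Loop ends.

Final answer: 56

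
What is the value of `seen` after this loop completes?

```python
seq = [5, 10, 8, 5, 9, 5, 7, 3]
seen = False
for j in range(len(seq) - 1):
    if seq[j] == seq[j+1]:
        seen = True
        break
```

Let's trace through this code step by step.

Initialize: seq = [5, 10, 8, 5, 9, 5, 7, 3]
Initialize: seen = False
Entering loop: for j in range(len(seq) - 1):
After iteration 1: j = 0, seen = False
After iteration 2: j = 1, seen = False
After iteration 3: j = 2, seen = False
After iteration 4: j = 3, seen = False
After iteration 5: j = 4, seen = False
After iteration 6: j = 5, seen = False
After iteration 7: j = 6, seen = False
Loop ends.

Final answer: False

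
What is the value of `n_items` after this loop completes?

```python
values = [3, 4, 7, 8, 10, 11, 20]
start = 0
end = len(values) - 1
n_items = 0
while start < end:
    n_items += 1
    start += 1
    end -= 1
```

Let's trace through this code step by step.

Initialize: values = [3, 4, 7, 8, 10, 11, 20]
Initialize: start = 0
Initialize: end = 6
Initialize: n_items = 0
Entering loop: while start < end:
After iteration 1: start = 1, end = 5, n_items = 1
After iteration 2: start = 2, end = 4, n_items = 2
After iteration 3: start = 3, end = 3, n_items = 3
Loop ends.

Final answer: 3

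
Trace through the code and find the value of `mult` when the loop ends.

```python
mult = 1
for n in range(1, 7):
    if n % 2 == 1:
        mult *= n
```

Let's trace through this code step by step.

Initialize: mult = 1
Entering loop: for n in range(1, 7):
After iteration 1: n = 1, mult = 1
After iteration 2: n = 2, mult = 1
After iteration 3: n = 3, mult = 3
After iteration 4: n = 4, mult = 3
After iteration 5: n = 5, mult = 15
After iteration 6: n = 6, mult = 15
Loop ends.

Final answer: 15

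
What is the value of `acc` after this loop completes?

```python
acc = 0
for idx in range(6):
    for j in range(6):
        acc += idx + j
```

Let's trace through this code step by step.

Initialize: acc = 0
Entering loop: for idx in range(6):
After iteration 1: idx = 0, acc = 15
After iteration 2: idx = 1, acc = 36
After iteration 3: idx = 2, acc = 63
After iteration 4: idx = 3, acc = 96
After iteration 5: idx = 4, acc = 135
After iteration 6: idx = 5, acc = 180
Loop ends.

Final answer: 180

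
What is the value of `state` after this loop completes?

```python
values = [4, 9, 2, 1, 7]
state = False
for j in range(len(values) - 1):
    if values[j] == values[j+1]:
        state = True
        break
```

Let's trace through this code step by step.

Initialize: values = [4, 9, 2, 1, 7]
Initialize: state = False
Entering loop: for j in range(len(values) - 1):
After iteration 1: j = 0, state = False
After iteration 2: j = 1, state = False
After iteration 3: j = 2, state = False
After iteration 4: j = 3, state = False
Loop ends.

Final answer: False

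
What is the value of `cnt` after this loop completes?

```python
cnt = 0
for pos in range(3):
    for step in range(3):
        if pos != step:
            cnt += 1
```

Let's trace through this code step by step.

Initialize: cnt = 0
Entering loop: for pos in range(3):
After iteration 1: pos = 0, cnt = 2
After iteration 2: pos = 1, cnt = 4
After iteration 3: pos = 2, cnt = 6
Loop ends.

Final answer: 6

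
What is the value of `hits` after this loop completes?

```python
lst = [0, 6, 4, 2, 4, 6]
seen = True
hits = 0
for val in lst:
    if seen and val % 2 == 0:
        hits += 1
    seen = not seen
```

Let's trace through this code step by step.

Initialize: lst = [0, 6, 4, 2, 4, 6]
Initialize: seen = True
Initialize: hits = 0
Entering loop: for val in lst:
After iteration 1: val = 0, seen = False, hits = 1
After iteration 2: val = 6, seen = True, hits = 1
After iteration 3: val = 4, seen = False, hits = 2
After iteration 4: val = 2, seen = True, hits = 2
After iteration 5: val = 4, seen = False, hits = 3
After iteration 6: val = 6, seen = True, hits = 3
Loop ends.

Final answer: 3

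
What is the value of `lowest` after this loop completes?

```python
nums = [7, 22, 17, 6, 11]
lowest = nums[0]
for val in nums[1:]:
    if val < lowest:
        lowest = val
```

Let's trace through this code step by step.

Initialize: nums = [7, 22, 17, 6, 11]
Initialize: lowest = 7
Entering loop: for val in nums[1:]:
After iteration 1: val = 22, lowest = 7
After iteration 2: val = 17, lowest = 7
After iteration 3: val = 6, lowest = 6
After iteration 4: val = 11, lowest = 6
Loop ends.

Final answer: 6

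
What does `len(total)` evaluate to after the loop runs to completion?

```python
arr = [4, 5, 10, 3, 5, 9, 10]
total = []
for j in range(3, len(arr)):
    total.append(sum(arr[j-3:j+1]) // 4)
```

Let's trace through this code step by step.

Initialize: arr = [4, 5, 10, 3, 5, 9, 10]
Initialize: total = []
Entering loop: for j in range(3, len(arr)):
After iteration 1: j = 3, total = [5]
After iteration 2: j = 4, total = [5, 5]
After iteration 3: j = 5, total = [5, 5, 6]
After iteration 4: j = 6, total = [5, 5, 6, 6]
Loop ends.
len(total) = 4

Final answer: 4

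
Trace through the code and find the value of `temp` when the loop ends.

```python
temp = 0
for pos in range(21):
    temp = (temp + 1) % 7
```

Let's trace through this code step by step.

Initialize: temp = 0
Entering loop: for pos in range(21):
After iteration 1: pos = 0, temp = 1
After iteration 2: pos = 1, temp = 2
After iteration 3: pos = 2, temp = 3
After iteration 4: pos = 3, temp = 4
After iteration 5: pos = 4, temp = 5
After iteration 6: pos = 5, temp = 6
After iteration 7: pos = 6, temp = 0
After iteration 8: pos = 7, temp = 1
After iteration 9: pos = 8, temp = 2
After iteration 10: pos = 9, temp = 3
After iteration 11: pos = 10, temp = 4
After iteration 12: pos = 11, temp = 5
After iteration 13: pos = 12, temp = 6
After iteration 14: pos = 13, temp = 0
After iteration 15: pos = 14, temp = 1
After iteration 16: pos = 15, temp = 2
After iteration 17: pos = 16, temp = 3
After iteration 18: pos = 17, temp = 4
After iteration 19: pos = 18, temp = 5
After iteration 20: pos = 19, temp = 6
After iteration 21: pos = 20, temp = 0
Loop ends.

Final answer: 0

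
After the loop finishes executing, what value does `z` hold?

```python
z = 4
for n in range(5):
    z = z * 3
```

Let's trace through this code step by step.

Initialize: z = 4
Entering loop: for n in range(5):
After iteration 1: n = 0, z = 12
After iteration 2: n = 1, z = 36
After iteration 3: n = 2, z = 108
After iteration 4: n = 3, z = 324
After iteration 5: n = 4, z = 972
Loop ends.

Final answer: 972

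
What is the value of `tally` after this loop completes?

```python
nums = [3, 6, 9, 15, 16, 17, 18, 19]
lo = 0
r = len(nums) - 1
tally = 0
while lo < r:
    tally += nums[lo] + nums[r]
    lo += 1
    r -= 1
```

Let's trace through this code step by step.

Initialize: nums = [3, 6, 9, 15, 16, 17, 18, 19]
Initialize: lo = 0
Initialize: r = 7
Initialize: tally = 0
Entering loop: while lo < r:
After iteration 1: lo = 1, r = 6, tally = 22
After iteration 2: lo = 2, r = 5, tally = 46
After iteration 3: lo = 3, r = 4, tally = 72
After iteration 4: lo = 4, r = 3, tally = 103
Loop ends.

Final answer: 103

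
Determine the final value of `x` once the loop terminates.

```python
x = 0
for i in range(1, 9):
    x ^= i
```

Let's trace through this code step by step.

Initialize: x = 0
Entering loop: for i in range(1, 9):
After iteration 1: i = 1, x = 1
After iteration 2: i = 2, x = 3
After iteration 3: i = 3, x = 0
After iteration 4: i = 4, x = 4
After iteration 5: i = 5, x = 1
After iteration 6: i = 6, x = 7
After iteration 7: i = 7, x = 0
After iteration 8: i = 8, x = 8
Loop ends.

Final answer: 8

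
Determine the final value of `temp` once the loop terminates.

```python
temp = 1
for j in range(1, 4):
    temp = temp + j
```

Let's trace through this code step by step.

Initialize: temp = 1
Entering loop: for j in range(1, 4):
After iteration 1: j = 1, temp = 2
After iteration 2: j = 2, temp = 4
After iteration 3: j = 3, temp = 7
Loop ends.

Final answer: 7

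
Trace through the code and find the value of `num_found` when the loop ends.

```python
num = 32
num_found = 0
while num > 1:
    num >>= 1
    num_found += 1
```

Let's trace through this code step by step.

Initialize: num = 32
Initialize: num_found = 0
Entering loop: while num > 1:
After iteration 1: num = 16, num_found = 1
After iteration 2: num = 8, num_found = 2
After iteration 3: num = 4, num_found = 3
After iteration 4: num = 2, num_found = 4
After iteration 5: num = 1, num_found = 5
Loop ends.

Final answer: 5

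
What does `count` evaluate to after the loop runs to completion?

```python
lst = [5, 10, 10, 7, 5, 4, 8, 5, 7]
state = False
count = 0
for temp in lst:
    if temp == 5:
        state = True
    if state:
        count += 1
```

Let's trace through this code step by step.

Initialize: lst = [5, 10, 10, 7, 5, 4, 8, 5, 7]
Initialize: state = False
Initialize: count = 0
Entering loop: for temp in lst:
After iteration 1: temp = 5, state = True, count = 1
After iteration 2: temp = 10, state = True, count = 2
After iteration 3: temp = 10, state = True, count = 3
After iteration 4: temp = 7, state = True, count = 4
After iteration 5: temp = 5, state = True, count = 5
After iteration 6: temp = 4, state = True, count = 6
After iteration 7: temp = 8, state = True, count = 7
After iteration 8: temp = 5, state = True, count = 8
After iteration 9: temp = 7, state = True, count = 9
Loop ends.

Final answer: 9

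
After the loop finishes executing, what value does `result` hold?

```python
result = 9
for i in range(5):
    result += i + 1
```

Let's trace through this code step by step.

Initialize: result = 9
Entering loop: for i in range(5):
After iteration 1: i = 0, result = 10
After iteration 2: i = 1, result = 12
After iteration 3: i = 2, result = 15
After iteration 4: i = 3, result = 19
After iteration 5: i = 4, result = 24
Loop ends.

Final answer: 24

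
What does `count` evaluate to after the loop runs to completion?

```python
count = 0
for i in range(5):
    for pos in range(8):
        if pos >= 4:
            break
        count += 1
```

Let's trace through this code step by step.

Initialize: count = 0
Entering loop: for i in range(5):
After iteration 1: i = 0, count = 4
After iteration 2: i = 1, count = 8
After iteration 3: i = 2, count = 12
After iteration 4: i = 3, count = 16
After iteration 5: i = 4, count = 20
Loop ends.

Final answer: 20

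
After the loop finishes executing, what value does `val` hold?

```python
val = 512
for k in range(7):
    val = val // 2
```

Let's trace through this code step by step.

Initialize: val = 512
Entering loop: for k in range(7):
After iteration 1: k = 0, val = 256
After iteration 2: k = 1, val = 128
After iteration 3: k = 2, val = 64
After iteration 4: k = 3, val = 32
After iteration 5: k = 4, val = 16
After iteration 6: k = 5, val = 8
After iteration 7: k = 6, val = 4
Loop ends.

Final answer: 4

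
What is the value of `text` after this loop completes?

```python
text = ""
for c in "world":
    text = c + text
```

Let's trace through this code step by step.

Initialize: text = ''
Entering loop: for c in "world":
After iteration 1: c = 'w', text = 'w'
After iteration 2: c = 'o', text = 'ow'
After iteration 3: c = 'r', text = 'row'
After iteration 4: c = 'l', text = 'lrow'
After iteration 5: c = 'd', text = 'dlrow'
Loop ends.

Final answer: 'dlrow'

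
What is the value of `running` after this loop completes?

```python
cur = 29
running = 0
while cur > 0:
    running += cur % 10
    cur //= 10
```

Let's trace through this code step by step.

Initialize: cur = 29
Initialize: running = 0
Entering loop: while cur > 0:
After iteration 1: cur = 2, running = 9
After iteration 2: cur = 0, running = 11
Loop ends.

Final answer: 11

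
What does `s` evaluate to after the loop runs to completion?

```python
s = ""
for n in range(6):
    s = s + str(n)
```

Let's trace through this code step by step.

Initialize: s = ''
Entering loop: for n in range(6):
After iteration 1: n = 0, s = '0'
After iteration 2: n = 1, s = '01'
After iteration 3: n = 2, s = '012'
After iteration 4: n = 3, s = '0123'
After iteration 5: n = 4, s = '01234'
After iteration 6: n = 5, s = '012345'
Loop ends.

Final answer: '012345'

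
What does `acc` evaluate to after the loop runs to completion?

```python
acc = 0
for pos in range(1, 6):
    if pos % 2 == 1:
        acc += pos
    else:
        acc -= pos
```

Let's trace through this code step by step.

Initialize: acc = 0
Entering loop: for pos in range(1, 6):
After iteration 1: pos = 1, acc = 1
After iteration 2: pos = 2, acc = -1
After iteration 3: pos = 3, acc = 2
After iteration 4: pos = 4, acc = -2
After iteration 5: pos = 5, acc = 3
Loop ends.

Final answer: 3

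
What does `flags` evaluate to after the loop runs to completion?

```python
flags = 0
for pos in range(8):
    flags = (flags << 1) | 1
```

Let's trace through this code step by step.

Initialize: flags = 0
Entering loop: for pos in range(8):
After iteration 1: pos = 0, flags = 1
After iteration 2: pos = 1, flags = 3
After iteration 3: pos = 2, flags = 7
After iteration 4: pos = 3, flags = 15
After iteration 5: pos = 4, flags = 31
After iteration 6: pos = 5, flags = 63
After iteration 7: pos = 6, flags = 127
After iteration 8: pos = 7, flags = 255
Loop ends.

Final answer: 255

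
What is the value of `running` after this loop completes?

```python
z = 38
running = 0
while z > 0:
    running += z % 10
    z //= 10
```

Let's trace through this code step by step.

Initialize: z = 38
Initialize: running = 0
Entering loop: while z > 0:
After iteration 1: z = 3, running = 8
After iteration 2: z = 0, running = 11
Loop ends.

Final answer: 11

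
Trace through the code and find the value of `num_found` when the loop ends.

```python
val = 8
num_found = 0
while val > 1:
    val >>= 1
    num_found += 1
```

Let's trace through this code step by step.

Initialize: val = 8
Initialize: num_found = 0
Entering loop: while val > 1:
After iteration 1: val = 4, num_found = 1
After iteration 2: val = 2, num_found = 2
After iteration 3: val = 1, num_found = 3
Loop ends.

Final answer: 3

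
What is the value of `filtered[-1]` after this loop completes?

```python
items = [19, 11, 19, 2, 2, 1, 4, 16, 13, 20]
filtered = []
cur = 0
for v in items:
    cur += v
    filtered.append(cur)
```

Let's trace through this code step by step.

Initialize: items = [19, 11, 19, 2, 2, 1, 4, 16, 13, 20]
Initialize: filtered = []
Initialize: cur = 0
Entering loop: for v in items:
After iteration 1: v = 19, filtered = [19], cur = 19
After iteration 2: v = 11, filtered = [19, 30], cur = 30
After iteration 3: v = 19, filtered = [19, 30, 49], cur = 49
After iteration 4: v = 2, filtered = [19, 30, 49, 51], cur = 51
After iteration 5: v = 2, filtered = [19, 30, 49, 51, 53], cur = 53
After iteration 6: v = 1, filtered = [19, 30, 49, 51, 53, 54], cur = 54
After iteration 7: v = 4, filtered = [19, 30, 49, 51, 53, 54, 58], cur = 58
After iteration 8: v = 16, filtered = [19, 30, 49, 51, 53, 54, 58, 74], cur = 74
After iteration 9: v = 13, filtered = [19, 30, 49, 51, 53, 54, 58, 74, 87], cur = 87
After iteration 10: v = 20, filtered = [19, 30, 49, 51, 53, 54, 58, 74, 87, 107], cur = 107
Loop ends.
filtered[-1] = 107

Final answer: 107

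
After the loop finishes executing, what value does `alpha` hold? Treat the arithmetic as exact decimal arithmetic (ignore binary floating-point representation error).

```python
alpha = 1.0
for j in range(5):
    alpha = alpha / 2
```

Let's trace through this code step by step.

Initialize: alpha = 1.0
Entering loop: for j in range(5):
After iteration 1: j = 0, alpha = 0.5
After iteration 2: j = 1, alpha = 0.25
After iteration 3: j = 2, alpha = 0.125
After iteration 4: j = 3, alpha = 0.0625
After iteration 5: j = 4, alpha = 0.03125
Loop ends.

Final answer: 0.03125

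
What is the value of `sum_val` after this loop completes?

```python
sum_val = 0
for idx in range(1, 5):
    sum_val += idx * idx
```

Let's trace through this code step by step.

Initialize: sum_val = 0
Entering loop: for idx in range(1, 5):
After iteration 1: idx = 1, sum_val = 1
After iteration 2: idx = 2, sum_val = 5
After iteration 3: idx = 3, sum_val = 14
After iteration 4: idx = 4, sum_val = 30
Loop ends.

Final answer: 30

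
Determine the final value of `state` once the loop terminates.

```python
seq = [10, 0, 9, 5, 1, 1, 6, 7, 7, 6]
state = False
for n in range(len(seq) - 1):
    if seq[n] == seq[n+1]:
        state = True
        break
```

Let's trace through this code step by step.

Initialize: seq = [10, 0, 9, 5, 1, 1, 6, 7, 7, 6]
Initialize: state = False
Entering loop: for n in range(len(seq) - 1):
After iteration 1: n = 0, state = False
After iteration 2: n = 1, state = False
After iteration 3: n = 2, state = False
After iteration 4: n = 3, state = False
After iteration 5: n = 4, state = True
Loop ends.

Final answer: True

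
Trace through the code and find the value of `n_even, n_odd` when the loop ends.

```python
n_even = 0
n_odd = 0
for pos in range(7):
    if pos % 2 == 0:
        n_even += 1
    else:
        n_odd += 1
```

Let's trace through this code step by step.

Initialize: n_even = 0
Initialize: n_odd = 0
Entering loop: for pos in range(7):
After iteration 1: pos = 0, n_even = 1, n_odd = 0
After iteration 2: pos = 1, n_even = 1, n_odd = 1
After iteration 3: pos = 2, n_even = 2, n_odd = 1
After iteration 4: pos = 3, n_even = 2, n_odd = 2
After iteration 5: pos = 4, n_even = 3, n_odd = 2
After iteration 6: pos = 5, n_even = 3, n_odd = 3
After iteration 7: pos = 6, n_even = 4, n_odd = 3
Loop ends.

Final answer: 4, 3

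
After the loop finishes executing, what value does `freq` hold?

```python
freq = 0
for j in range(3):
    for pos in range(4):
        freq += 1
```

Let's trace through this code step by step.

Initialize: freq = 0
Entering loop: for j in range(3):
After iteration 1: j = 0, freq = 4
After iteration 2: j = 1, freq = 8
After iteration 3: j = 2, freq = 12
Loop ends.

Final answer: 12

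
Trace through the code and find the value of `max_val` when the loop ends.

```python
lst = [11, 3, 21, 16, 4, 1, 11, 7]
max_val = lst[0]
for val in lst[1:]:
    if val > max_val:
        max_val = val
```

Let's trace through this code step by step.

Initialize: lst = [11, 3, 21, 16, 4, 1, 11, 7]
Initialize: max_val = 11
Entering loop: for val in lst[1:]:
After iteration 1: val = 3, max_val = 11
After iteration 2: val = 21, max_val = 21
After iteration 3: val = 16, max_val = 21
After iteration 4: val = 4, max_val = 21
After iteration 5: val = 1, max_val = 21
After iteration 6: val = 11, max_val = 21
After iteration 7: val = 7, max_val = 21
Loop ends.

Final answer: 21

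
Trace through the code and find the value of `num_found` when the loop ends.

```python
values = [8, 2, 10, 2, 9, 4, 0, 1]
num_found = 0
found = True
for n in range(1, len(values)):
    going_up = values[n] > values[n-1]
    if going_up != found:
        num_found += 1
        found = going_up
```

Let's trace through this code step by step.

Initialize: values = [8, 2, 10, 2, 9, 4, 0, 1]
Initialize: num_found = 0
Initialize: found = True
Entering loop: for n in range(1, len(values)):
After iteration 1: n = 1, num_found = 1, found = False, going_up = False
After iteration 2: n = 2, num_found = 2, found = True, going_up = True
After iteration 3: n = 3, num_found = 3, found = False, going_up = False
After iteration 4: n = 4, num_found = 4, found = True, going_up = True
After iteration 5: n = 5, num_found = 5, found = False, going_up = False
After iteration 6: n = 6, num_found = 5, found = False, going_up = False
After iteration 7: n = 7, num_found = 6, found = True, going_up = True
Loop ends.

Final answer: 6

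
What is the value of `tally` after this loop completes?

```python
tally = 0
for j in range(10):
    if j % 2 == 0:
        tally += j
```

Let's trace through this code step by step.

Initialize: tally = 0
Entering loop: for j in range(10):
After iteration 1: j = 0, tally = 0
After iteration 2: j = 1, tally = 0
After iteration 3: j = 2, tally = 2
After iteration 4: j = 3, tally = 2
After iteration 5: j = 4, tally = 6
After iteration 6: j = 5, tally = 6
After iteration 7: j = 6, tally = 12
After iteration 8: j = 7, tally = 12
After iteration 9: j = 8, tally = 20
After iteration 10: j = 9, tally = 20
Loop ends.

Final answer: 20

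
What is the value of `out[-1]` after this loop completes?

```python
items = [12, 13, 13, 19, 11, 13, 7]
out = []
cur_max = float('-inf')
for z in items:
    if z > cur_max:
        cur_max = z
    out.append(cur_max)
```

Let's trace through this code step by step.

Initialize: items = [12, 13, 13, 19, 11, 13, 7]
Initialize: out = []
Initialize: cur_max = -inf
Entering loop: for z in items:
After iteration 1: z = 12, out = [12], cur_max = 12
After iteration 2: z = 13, out = [12, 13], cur_max = 13
After iteration 3: z = 13, out = [12, 13, 13], cur_max = 13
After iteration 4: z = 19, out = [12, 13, 13, 19], cur_max = 19
After iteration 5: z = 11, out = [12, 13, 13, 19, 19], cur_max = 19
After iteration 6: z = 13, out = [12, 13, 13, 19, 19, 19], cur_max = 19
After iteration 7: z = 7, out = [12, 13, 13, 19, 19, 19, 19], cur_max = 19
Loop ends.
out[-1] = 19

Final answer: 19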